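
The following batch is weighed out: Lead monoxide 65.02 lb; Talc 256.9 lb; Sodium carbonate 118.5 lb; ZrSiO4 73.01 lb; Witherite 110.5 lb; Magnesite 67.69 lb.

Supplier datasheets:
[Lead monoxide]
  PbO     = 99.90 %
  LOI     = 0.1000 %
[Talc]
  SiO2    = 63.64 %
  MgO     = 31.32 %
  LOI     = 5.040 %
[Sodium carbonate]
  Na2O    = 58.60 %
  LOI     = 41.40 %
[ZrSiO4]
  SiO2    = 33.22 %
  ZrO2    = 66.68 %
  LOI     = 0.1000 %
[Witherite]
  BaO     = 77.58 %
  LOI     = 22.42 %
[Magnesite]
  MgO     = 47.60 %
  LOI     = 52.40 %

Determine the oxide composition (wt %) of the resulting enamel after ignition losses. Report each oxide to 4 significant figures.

Glass mass = 569.2 lb (batch 691.6 − LOI 122.4).
Composition: SiO2 32.98%, MgO 19.80%, Na2O 12.20%, BaO 15.06%, ZrO2 8.552%, PbO 11.41%

In-progress results are displayed, rounded to four significant digits, when written out; the working math maintains full precision from first step to last — a single rounding finalizes each reported result. All derived quantities (the totals, LOI, the six compositions, net glass mass, yield) are re-derived at exact precision from the weighed amounts on 569.2 lb of glass as written in problem or answer.
Oxide-by-oxide delivered mass:
  SiO2: 256.9·0.6364 + 73.01·0.3322 = 187.7 lb
  MgO: 256.9·0.3132 + 67.69·0.4760 = 112.7 lb
  Na2O: 118.5·0.5860 = 69.44 lb
  BaO: 110.5·0.7758 = 85.73 lb
  ZrO2: 73.01·0.6668 = 48.68 lb
  PbO: 65.02·0.9990 = 64.95 lb
LOI: 65.02·0.001000 + 256.9·0.05040 + 118.5·0.4140 + 73.01·0.001000 + 110.5·0.2242 + 67.69·0.5240 = 122.4 lb
Glass mass = batch − LOI = 691.6 − 122.4 = 569.2 lb (consistent with Σ oxide mass)
wt % = 100 × oxide mass / glass mass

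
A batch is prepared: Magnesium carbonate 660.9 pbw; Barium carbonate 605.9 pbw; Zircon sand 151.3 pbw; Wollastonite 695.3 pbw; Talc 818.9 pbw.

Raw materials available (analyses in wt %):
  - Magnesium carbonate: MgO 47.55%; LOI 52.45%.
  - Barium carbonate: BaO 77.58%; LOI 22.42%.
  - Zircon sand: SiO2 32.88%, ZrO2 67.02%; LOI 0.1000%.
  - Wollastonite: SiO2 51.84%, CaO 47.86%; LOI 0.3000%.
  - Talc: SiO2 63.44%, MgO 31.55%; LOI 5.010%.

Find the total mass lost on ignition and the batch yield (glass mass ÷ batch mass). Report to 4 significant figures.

LOI loss = 525.7 pbw; glass = 2407 pbw; yield = 82.07%

All arithmetic keeps full float precision all the way through — working values are displayed, with 4-significant-figure rounding, at each printed step. Exactly one rounding is applied to every reported number — all derived quantities are carried using the weight values at 2407 pbw of glass in full float precision (glass mass, ignition loss, yield, totals, the five compositions), as written in the problem or answer text.
Each material's LOI contribution:
  Magnesium carbonate: 660.9 × 0.5245 = 346.6 pbw
  Barium carbonate: 605.9 × 0.2242 = 135.8 pbw
  Zircon sand: 151.3 × 0.001000 = 0.1513 pbw
  Wollastonite: 695.3 × 0.003000 = 2.086 pbw
  Talc: 818.9 × 0.05010 = 41.03 pbw
Total LOI = 525.7 pbw
Glass = batch − LOI = 2932 − 525.7 = 2407 pbw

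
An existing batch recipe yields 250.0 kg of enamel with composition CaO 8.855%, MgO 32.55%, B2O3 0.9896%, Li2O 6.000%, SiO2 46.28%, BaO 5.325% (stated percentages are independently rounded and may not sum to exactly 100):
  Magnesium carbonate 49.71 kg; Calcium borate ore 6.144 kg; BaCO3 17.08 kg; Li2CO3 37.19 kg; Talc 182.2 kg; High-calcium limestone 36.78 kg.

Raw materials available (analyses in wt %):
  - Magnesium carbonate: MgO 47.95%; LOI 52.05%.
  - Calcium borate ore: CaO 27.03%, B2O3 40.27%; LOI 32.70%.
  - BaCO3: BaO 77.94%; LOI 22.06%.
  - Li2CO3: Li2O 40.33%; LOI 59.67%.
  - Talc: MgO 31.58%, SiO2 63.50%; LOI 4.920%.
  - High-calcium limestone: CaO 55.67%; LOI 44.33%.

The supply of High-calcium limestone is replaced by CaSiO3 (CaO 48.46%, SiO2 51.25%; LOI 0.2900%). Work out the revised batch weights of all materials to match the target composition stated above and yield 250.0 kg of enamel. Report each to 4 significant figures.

Revised batch per 250.0 kg enamel:
  Magnesium carbonate: 72.17 kg
  Calcium borate ore: 6.144 kg
  BaCO3: 17.08 kg
  Li2CO3: 37.19 kg
  Talc: 148.1 kg
  CaSiO3: 42.26 kg
Total batch = 322.9 kg; LOI loss = 72.94 kg

Mid-chain values appear rounded to 4 significant digits as written; every computation carries exact precision from start to finish — every reported result takes a single rounding; all derived quantities are re-derived from the batch weights per 250.0 kg of glass at exact precision (yield, ignition loss, totals, net glass mass, the six compositions), as they appear in problem or answer.
Per-oxide target masses for 250.0 kg enamel:
  CaO: 8.855% × 250.0 = 22.14 kg
  MgO: 32.55% × 250.0 = 81.37 kg
  B2O3: 0.9896% × 250.0 = 2.474 kg
  Li2O: 6.000% × 250.0 = 15.00 kg
  SiO2: 46.28% × 250.0 = 115.7 kg
  BaO: 5.325% × 250.0 = 13.31 kg
Balance tally, oxide-wise, from the weights as reported, against the basis in use (delivered sums recover each target net of answer rounding effects):
  CaO: 6.144·0.2703 + 42.26·0.4846 = 22.14 kg (target 22.14 kg)
  MgO: 72.17·0.4795 + 148.1·0.3158 = 81.38 kg (target 81.37 kg)
  B2O3: 6.144·0.4027 = 2.474 kg (target 2.474 kg)
  Li2O: 37.19·0.4033 = 15.00 kg (target 15.00 kg)
  SiO2: 148.1·0.6350 + 42.26·0.5125 = 115.7 kg (target 115.7 kg)
  BaO: 17.08·0.7794 = 13.31 kg (target 13.31 kg)
Glass-mass closure: total batch − LOI = 250.0 kg (the targets, summed, come to 250.0 kg; basis as stated: 250.0 kg — deltas are rounding alone).
Total batch = Σ batch = 322.9 kg; loss to ignition Σ batch·LOI = 72.94 kg; yield, glass over the total, = 77.41%.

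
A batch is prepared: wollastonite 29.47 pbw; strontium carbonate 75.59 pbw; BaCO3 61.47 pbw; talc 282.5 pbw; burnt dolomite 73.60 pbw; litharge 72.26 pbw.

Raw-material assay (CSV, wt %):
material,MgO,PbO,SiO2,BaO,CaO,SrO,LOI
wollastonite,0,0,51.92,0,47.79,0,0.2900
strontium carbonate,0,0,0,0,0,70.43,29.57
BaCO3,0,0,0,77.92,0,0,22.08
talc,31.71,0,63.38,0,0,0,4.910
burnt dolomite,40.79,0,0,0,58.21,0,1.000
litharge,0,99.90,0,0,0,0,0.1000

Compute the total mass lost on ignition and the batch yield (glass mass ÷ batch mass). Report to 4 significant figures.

Values along the way are shown rounded to 4 significant digits as written — the working math maintains full precision all the way through; every reported result receives exactly one rounding; derived quantities are carried from the weighed amounts at 544.2 pbw of glass at full float precision (net glass mass, yield, the six compositions, totals, ignition loss) as quoted within question or answer.
Material-by-material LOI:
  wollastonite: 29.47 × 0.002900 = 0.08546 pbw
  strontium carbonate: 75.59 × 0.2957 = 22.35 pbw
  BaCO3: 61.47 × 0.2208 = 13.57 pbw
  talc: 282.5 × 0.04910 = 13.87 pbw
  burnt dolomite: 73.60 × 0.01000 = 0.7360 pbw
  litharge: 72.26 × 0.001000 = 0.07226 pbw
Total LOI = 50.69 pbw
Glass = batch − LOI = 594.9 − 50.69 = 544.2 pbw

LOI loss = 50.69 pbw; glass = 544.2 pbw; yield = 91.48%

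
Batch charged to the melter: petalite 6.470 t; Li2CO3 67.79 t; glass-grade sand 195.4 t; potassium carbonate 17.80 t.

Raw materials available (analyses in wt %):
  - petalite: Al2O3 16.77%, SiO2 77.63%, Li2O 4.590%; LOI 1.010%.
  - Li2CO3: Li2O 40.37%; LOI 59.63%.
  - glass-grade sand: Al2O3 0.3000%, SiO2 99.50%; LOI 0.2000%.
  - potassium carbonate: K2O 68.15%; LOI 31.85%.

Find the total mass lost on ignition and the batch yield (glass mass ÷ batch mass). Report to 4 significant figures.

LOI loss = 46.55 t; glass = 240.9 t; yield = 83.81%

Exact precision is kept at every stage; working values are shown with 4-significant-figure rounding between the steps; every reported figure carries a single rounding — the derived quantities are recomputed from the batch weights for 240.9 t of glass at full precision (ignition loss, the yield, four oxide percentages, the totals, net glass mass) precisely as stated by either problem or answer.
Loss on ignition, line by line:
  petalite: 6.470 × 0.01010 = 0.06535 t
  Li2CO3: 67.79 × 0.5963 = 40.42 t
  glass-grade sand: 195.4 × 0.002000 = 0.3908 t
  potassium carbonate: 17.80 × 0.3185 = 5.669 t
Total LOI = 46.55 t
Glass = batch − LOI = 287.5 − 46.55 = 240.9 t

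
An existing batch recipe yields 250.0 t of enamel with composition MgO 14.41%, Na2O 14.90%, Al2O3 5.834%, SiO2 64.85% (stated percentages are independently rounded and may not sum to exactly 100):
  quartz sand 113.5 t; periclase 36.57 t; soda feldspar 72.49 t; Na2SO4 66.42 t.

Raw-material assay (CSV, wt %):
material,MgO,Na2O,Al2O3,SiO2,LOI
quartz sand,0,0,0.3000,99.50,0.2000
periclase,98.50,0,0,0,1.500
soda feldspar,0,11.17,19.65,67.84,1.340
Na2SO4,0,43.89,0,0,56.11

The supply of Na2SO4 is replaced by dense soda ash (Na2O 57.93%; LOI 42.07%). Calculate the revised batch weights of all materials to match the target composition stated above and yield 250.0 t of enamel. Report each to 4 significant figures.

Revised batch per 250.0 t enamel:
  quartz sand: 113.5 t
  periclase: 36.57 t
  soda feldspar: 72.49 t
  dense soda ash: 50.32 t
Total batch = 272.9 t; LOI loss = 22.92 t

In-progress results are printed rounded to four significant digits when written out. Full float precision is held in all steps. Each reported figure is rounded only once — derived quantities (glass mass, ignition loss, the yield, the four compositions, the totals) are computed at full precision from the batch weights at 250.0 t of glass exactly as shown in the problem or the answer.
Per-oxide target masses for 250.0 t enamel:
  MgO: 14.41% × 250.0 = 36.02 t
  Na2O: 14.90% × 250.0 = 37.25 t
  Al2O3: 5.834% × 250.0 = 14.58 t
  SiO2: 64.85% × 250.0 = 162.1 t
Checking each oxide sum per the reported batch figures, under the basis named above (sums match the target masses inside rounding margins):
  MgO: 36.57·0.9850 = 36.02 t (target 36.02 t)
  Na2O: 72.49·0.1117 + 50.32·0.5793 = 37.25 t (target 37.25 t)
  Al2O3: 113.5·0.003000 + 72.49·0.1965 = 14.58 t (target 14.58 t)
  SiO2: 113.5·0.9950 + 72.49·0.6784 = 162.1 t (target 162.1 t)
The glass-mass cross-check: whole batch net of LOI = 250.0 t (summing oxide targets gives 250.0 t; with the basis standing at 250.0 t — any gap is answer rounding).
Adding the batch up: Σ batch = 272.9 t; LOI removed, Σ of batch·LOI: 22.92 t; as yield: glass ÷ batch → 91.60%.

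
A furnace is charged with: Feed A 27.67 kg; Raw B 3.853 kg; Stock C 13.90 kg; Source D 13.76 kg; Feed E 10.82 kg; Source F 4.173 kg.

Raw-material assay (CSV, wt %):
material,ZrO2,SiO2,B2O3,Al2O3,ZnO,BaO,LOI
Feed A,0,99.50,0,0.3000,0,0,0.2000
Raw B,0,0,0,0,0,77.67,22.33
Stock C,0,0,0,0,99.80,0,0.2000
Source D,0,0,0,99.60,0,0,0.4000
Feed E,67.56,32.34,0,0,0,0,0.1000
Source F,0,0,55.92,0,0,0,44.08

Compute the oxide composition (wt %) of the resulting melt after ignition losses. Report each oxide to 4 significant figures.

Mid-chain values are displayed (rounded to 4 significant figures) between the steps. The whole derivation runs at exact precision end to end — exactly one rounding is applied to every reported figure; derived quantities are recomputed at exact precision (ignition loss, yield, totals, six oxide percentages, glass mass) from the batch weights on 71.33 kg of glass, exactly as shown in either problem or answer.
Mass of each oxide from the mix:
  ZrO2: 10.82·0.6756 = 7.310 kg
  SiO2: 27.67·0.9950 + 10.82·0.3234 = 31.03 kg
  B2O3: 4.173·0.5592 = 2.334 kg
  Al2O3: 27.67·0.003000 + 13.76·0.9960 = 13.79 kg
  ZnO: 13.90·0.9980 = 13.87 kg
  BaO: 3.853·0.7767 = 2.993 kg
LOI: 27.67·0.002000 + 3.853·0.2233 + 13.90·0.002000 + 13.76·0.004000 + 10.82·0.001000 + 4.173·0.4408 = 2.849 kg
Glass = total batch minus LOI = 74.18 − 2.849 = 71.33 kg (= the summed oxide contributions)
wt % = oxide mass / glass mass × 100

Glass mass = 71.33 kg (batch 74.18 − LOI 2.849).
Composition: ZrO2 10.25%, SiO2 43.50%, B2O3 3.272%, Al2O3 19.33%, ZnO 19.45%, BaO 4.196%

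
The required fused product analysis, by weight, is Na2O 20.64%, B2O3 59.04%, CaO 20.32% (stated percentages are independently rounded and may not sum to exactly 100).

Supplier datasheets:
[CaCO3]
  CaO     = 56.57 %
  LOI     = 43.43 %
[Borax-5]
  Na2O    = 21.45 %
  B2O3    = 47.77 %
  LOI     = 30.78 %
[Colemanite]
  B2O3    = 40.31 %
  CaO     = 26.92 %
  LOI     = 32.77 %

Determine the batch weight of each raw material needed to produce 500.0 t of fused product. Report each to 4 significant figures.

Batch per 500.0 t fused product:
  CaCO3: 102.4 t
  Borax-5: 481.1 t
  Colemanite: 162.2 t
Total batch = 745.7 t; LOI loss = 245.7 t; yield = 67.05%

Mid-chain values are printed rounded off to 4 significant figures in the printout. Every computation runs at exact precision at all times — every reported value is rounded exactly once; derived quantities are carried in full float precision (the three compositions, the yield, ignition loss, net glass mass, the totals) from the batch weights at 500.0 t of glass, as they appear in question or answer.
Oxide-by-oxide targets in 500.0 t fused product:
  Na2O: 20.64% × 500.0 = 103.2 t
  B2O3: 59.04% × 500.0 = 295.2 t
  CaO: 20.32% × 500.0 = 101.6 t
A balance pass over the oxides, working from each reported weight, for the quoted basis mass (delivered sums recover each target within answer rounding):
  Na2O: 481.1·0.2145 = 103.2 t (target 103.2 t)
  B2O3: 481.1·0.4777 + 162.2·0.4031 = 295.2 t (target 295.2 t)
  CaO: 102.4·0.5657 + 162.2·0.2692 = 101.6 t (target 101.6 t)
Glass-mass bookkeeping: net batch after ignition = 500.0 t (oxide target masses add up to 500.0 t; against the stated basis, 500.0 t — a pure rounding effect).
Total batch = Σ batch = 745.7 t; Σ batch·LOI gives LOI loss = 245.7 t; glass ÷ batch gives a yield of 67.05%.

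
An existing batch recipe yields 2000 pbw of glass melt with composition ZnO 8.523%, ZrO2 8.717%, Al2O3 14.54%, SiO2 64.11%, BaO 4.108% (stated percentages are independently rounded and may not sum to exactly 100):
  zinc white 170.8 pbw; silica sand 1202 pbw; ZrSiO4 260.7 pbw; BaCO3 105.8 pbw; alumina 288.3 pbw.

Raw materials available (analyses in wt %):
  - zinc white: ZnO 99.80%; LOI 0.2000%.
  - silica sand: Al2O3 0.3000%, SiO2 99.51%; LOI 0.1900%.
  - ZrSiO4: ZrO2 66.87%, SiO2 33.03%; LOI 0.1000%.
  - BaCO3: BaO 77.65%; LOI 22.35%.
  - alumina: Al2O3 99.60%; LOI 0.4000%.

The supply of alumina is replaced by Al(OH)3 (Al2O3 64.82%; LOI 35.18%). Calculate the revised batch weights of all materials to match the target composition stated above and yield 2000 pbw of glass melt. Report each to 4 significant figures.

Every computation holds full float precision at each step. Mid-chain values appear (rounded to 4 significant figures) at each printed step; every reported result takes a single rounding. Derived quantities are carried from the batch weights per 2000 pbw of glass at full precision (yield, the totals, glass mass, the five compositions, ignition loss), as set out in either problem or answer.
Oxide mass targets, per 2000 pbw glass melt:
  ZnO: 8.523% × 2000 = 170.5 pbw
  ZrO2: 8.717% × 2000 = 174.3 pbw
  Al2O3: 14.54% × 2000 = 290.8 pbw
  SiO2: 64.11% × 2000 = 1282 pbw
  BaO: 4.108% × 2000 = 82.16 pbw
Per-oxide balance check using the reported weights, at the basis given (oxide sums agree with the targets net of answer rounding effects):
  ZnO: 170.8·0.9980 = 170.5 pbw (target 170.5 pbw)
  ZrO2: 260.7·0.6687 = 174.3 pbw (target 174.3 pbw)
  Al2O3: 1202·0.003000 + 443.1·0.6482 = 290.8 pbw (target 290.8 pbw)
  SiO2: 1202·0.9951 + 260.7·0.3303 = 1282 pbw (target 1282 pbw)
  BaO: 105.8·0.7765 = 82.15 pbw (target 82.16 pbw)
Glass-mass sanity pass: net batch after ignition = 2000 pbw (summing oxide targets gives 2000 pbw; stated basis 2000 pbw — gaps are rounding artifacts).
Adding the batch up: Σ batch = 2182 pbw; the LOI term Σ batch·LOI equals 182.4 pbw; glass ÷ batch gives a yield of 91.64%.

Revised batch per 2000 pbw glass melt:
  zinc white: 170.8 pbw
  silica sand: 1202 pbw
  ZrSiO4: 260.7 pbw
  BaCO3: 105.8 pbw
  Al(OH)3: 443.1 pbw
Total batch = 2182 pbw; LOI loss = 182.4 pbw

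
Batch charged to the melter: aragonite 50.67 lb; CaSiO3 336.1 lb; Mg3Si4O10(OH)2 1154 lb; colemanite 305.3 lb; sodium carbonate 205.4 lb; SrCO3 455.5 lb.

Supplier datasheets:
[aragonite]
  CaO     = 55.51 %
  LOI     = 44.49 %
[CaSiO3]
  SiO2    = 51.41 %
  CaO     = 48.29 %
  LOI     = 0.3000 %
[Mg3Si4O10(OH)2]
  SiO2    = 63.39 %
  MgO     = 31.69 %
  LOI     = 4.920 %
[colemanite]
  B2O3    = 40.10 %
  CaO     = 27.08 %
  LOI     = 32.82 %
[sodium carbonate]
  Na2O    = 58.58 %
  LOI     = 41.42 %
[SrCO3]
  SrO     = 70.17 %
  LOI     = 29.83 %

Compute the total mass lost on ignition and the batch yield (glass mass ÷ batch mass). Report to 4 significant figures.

LOI loss = 401.5 lb; glass = 2105 lb; yield = 83.99%

Intermediates are printed (rounded to four significant digits) between the steps. Full float precision is maintained at every stage; a single rounding completes every reported result; derived quantities (net glass mass, the totals, LOI, yield, the six compositions) are carried using the weight values at 2105 lb of glass in full precision, exactly as shown in question or answer.
Loss on ignition, line by line:
  aragonite: 50.67 × 0.4449 = 22.54 lb
  CaSiO3: 336.1 × 0.003000 = 1.008 lb
  Mg3Si4O10(OH)2: 1154 × 0.04920 = 56.78 lb
  colemanite: 305.3 × 0.3282 = 100.2 lb
  sodium carbonate: 205.4 × 0.4142 = 85.08 lb
  SrCO3: 455.5 × 0.2983 = 135.9 lb
Total LOI = 401.5 lb
Glass = batch − LOI = 2507 − 401.5 = 2105 lb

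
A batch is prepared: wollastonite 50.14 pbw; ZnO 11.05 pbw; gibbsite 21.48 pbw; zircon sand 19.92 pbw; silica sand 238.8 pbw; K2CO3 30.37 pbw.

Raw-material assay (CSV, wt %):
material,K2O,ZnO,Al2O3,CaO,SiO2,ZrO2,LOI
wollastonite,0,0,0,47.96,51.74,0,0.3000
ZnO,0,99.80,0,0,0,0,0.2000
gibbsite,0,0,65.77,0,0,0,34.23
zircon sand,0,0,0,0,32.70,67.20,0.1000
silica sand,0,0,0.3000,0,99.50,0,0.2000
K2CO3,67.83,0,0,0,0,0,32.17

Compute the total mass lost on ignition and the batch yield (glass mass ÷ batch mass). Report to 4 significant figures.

All internal work holds full precision from first step to last; in-progress results are printed, with 4-significant-figure rounding, in the printout. Each reported value receives exactly one rounding — all derived quantities, which include the yield, ignition loss, six oxide percentages, totals, net glass mass, are computed in full float precision, exactly as printed in the problem or answer text, from the batch weights at 354.0 pbw of glass.
Each material's LOI contribution:
  wollastonite: 50.14 × 0.003000 = 0.1504 pbw
  ZnO: 11.05 × 0.002000 = 0.02210 pbw
  gibbsite: 21.48 × 0.3423 = 7.353 pbw
  zircon sand: 19.92 × 0.001000 = 0.01992 pbw
  silica sand: 238.8 × 0.002000 = 0.4776 pbw
  K2CO3: 30.37 × 0.3217 = 9.770 pbw
Total LOI = 17.79 pbw
Glass = batch − LOI = 371.8 − 17.79 = 354.0 pbw

LOI loss = 17.79 pbw; glass = 354.0 pbw; yield = 95.21%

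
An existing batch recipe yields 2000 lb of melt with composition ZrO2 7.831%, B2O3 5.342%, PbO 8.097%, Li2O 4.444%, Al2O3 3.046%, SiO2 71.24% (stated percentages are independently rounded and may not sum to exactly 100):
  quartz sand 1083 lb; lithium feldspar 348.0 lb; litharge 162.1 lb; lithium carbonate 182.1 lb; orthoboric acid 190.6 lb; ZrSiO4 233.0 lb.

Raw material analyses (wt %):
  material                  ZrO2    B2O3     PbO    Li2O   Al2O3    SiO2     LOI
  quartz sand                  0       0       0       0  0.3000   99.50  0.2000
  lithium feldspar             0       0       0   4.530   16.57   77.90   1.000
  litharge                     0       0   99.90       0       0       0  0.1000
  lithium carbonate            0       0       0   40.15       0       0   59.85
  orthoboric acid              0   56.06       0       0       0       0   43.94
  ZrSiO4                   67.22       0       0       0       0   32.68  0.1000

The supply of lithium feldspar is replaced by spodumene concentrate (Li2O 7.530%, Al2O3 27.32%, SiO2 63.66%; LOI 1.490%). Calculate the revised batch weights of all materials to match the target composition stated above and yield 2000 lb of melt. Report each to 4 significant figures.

Revised batch per 2000 lb melt:
  quartz sand: 1221 lb
  spodumene concentrate: 209.6 lb
  litharge: 162.1 lb
  lithium carbonate: 182.1 lb
  orthoboric acid: 190.6 lb
  ZrSiO4: 233.0 lb
Total batch = 2198 lb; LOI loss = 198.7 lb

All internal work maintains full precision at all times — in-progress results are rounded to 4 significant digits when displayed. Every reported result sees exactly one rounding; derived quantities (LOI, yield, glass mass, the six compositions, the totals) are computed starting from the weights on 2000 lb of glass in exact precision as given in problem or answer.
Oxide-by-oxide targets in 2000 lb melt:
  ZrO2: 7.831% × 2000 = 156.6 lb
  B2O3: 5.342% × 2000 = 106.8 lb
  PbO: 8.097% × 2000 = 161.9 lb
  Li2O: 4.444% × 2000 = 88.88 lb
  Al2O3: 3.046% × 2000 = 60.92 lb
  SiO2: 71.24% × 2000 = 1425 lb
A balance pass over the oxides, working from each reported weight, under the basis named above (each sum matches its target mass within answer rounding):
  ZrO2: 233.0·0.6722 = 156.6 lb (target 156.6 lb)
  B2O3: 190.6·0.5606 = 106.9 lb (target 106.8 lb)
  PbO: 162.1·0.9990 = 161.9 lb (target 161.9 lb)
  Li2O: 209.6·0.07530 + 182.1·0.4015 = 88.90 lb (target 88.88 lb)
  Al2O3: 1221·0.003000 + 209.6·0.2732 = 60.93 lb (target 60.92 lb)
  SiO2: 1221·0.9950 + 209.6·0.6366 + 233.0·0.3268 = 1424 lb (target 1425 lb)
Glass mass check: total charge less LOI = 2000 lb (targets for the oxides total 2000 lb; the stated basis being 2000 lb — any gap is answer rounding).
Adding the batch up: Σ batch = 2198 lb; the LOI term Σ batch·LOI equals 198.7 lb; glass ÷ batch gives a yield of 90.96%.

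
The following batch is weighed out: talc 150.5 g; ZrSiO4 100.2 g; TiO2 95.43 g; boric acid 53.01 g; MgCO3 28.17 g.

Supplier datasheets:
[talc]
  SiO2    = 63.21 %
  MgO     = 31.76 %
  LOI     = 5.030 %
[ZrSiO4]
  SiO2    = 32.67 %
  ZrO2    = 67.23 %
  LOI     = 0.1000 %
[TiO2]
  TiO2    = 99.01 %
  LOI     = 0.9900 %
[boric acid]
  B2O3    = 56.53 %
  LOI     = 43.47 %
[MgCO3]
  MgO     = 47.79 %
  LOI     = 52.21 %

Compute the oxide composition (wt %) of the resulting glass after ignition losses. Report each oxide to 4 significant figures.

Mid-chain values are shown rounded to four significant figures when written out; every computation maintains exact precision in all steps — each reported figure includes exactly one rounding — all derived quantities are re-derived in exact precision (the totals, the yield, five oxide percentages, net glass mass, LOI) from the weighed amounts on 380.9 g of glass as set out in problem or answer.
What the batch supplies per oxide:
  TiO2: 95.43·0.9901 = 94.49 g
  SiO2: 150.5·0.6321 + 100.2·0.3267 = 127.9 g
  ZrO2: 100.2·0.6723 = 67.36 g
  B2O3: 53.01·0.5653 = 29.97 g
  MgO: 150.5·0.3176 + 28.17·0.4779 = 61.26 g
LOI: 150.5·0.05030 + 100.2·0.001000 + 95.43·0.009900 + 53.01·0.4347 + 28.17·0.5221 = 46.37 g
The glass mass, total less LOI, = 427.3 − 46.37 = 380.9 g (= Σ oxide masses)
wt %: oxide over glass, times 100

Glass mass = 380.9 g (batch 427.3 − LOI 46.37).
Composition: TiO2 24.80%, SiO2 33.57%, ZrO2 17.68%, B2O3 7.866%, MgO 16.08%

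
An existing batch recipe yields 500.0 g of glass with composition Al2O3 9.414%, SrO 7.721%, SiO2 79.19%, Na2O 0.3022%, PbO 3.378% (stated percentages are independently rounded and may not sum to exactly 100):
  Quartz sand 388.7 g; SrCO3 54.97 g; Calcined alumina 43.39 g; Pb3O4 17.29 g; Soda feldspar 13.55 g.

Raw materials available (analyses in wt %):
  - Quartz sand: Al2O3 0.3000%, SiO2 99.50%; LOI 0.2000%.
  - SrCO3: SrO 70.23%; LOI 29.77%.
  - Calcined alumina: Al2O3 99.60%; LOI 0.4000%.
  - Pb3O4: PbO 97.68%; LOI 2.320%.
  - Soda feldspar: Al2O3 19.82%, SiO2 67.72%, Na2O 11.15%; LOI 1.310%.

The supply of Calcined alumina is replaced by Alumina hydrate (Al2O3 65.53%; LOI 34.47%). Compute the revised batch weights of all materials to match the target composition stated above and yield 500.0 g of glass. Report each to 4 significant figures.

Revised batch per 500.0 g glass:
  Quartz sand: 388.7 g
  SrCO3: 54.97 g
  Alumina hydrate: 65.95 g
  Pb3O4: 17.29 g
  Soda feldspar: 13.55 g
Total batch = 540.5 g; LOI loss = 40.45 g

Working values are shown, rounded to 4 significant figures, in the working; all internal work keeps full float precision in all steps; a single rounding produces every reported result. All derived quantities (net glass mass, yield, ignition loss, totals, five oxide percentages) are rebuilt in exact precision using the weight values on 500.0 g of glass, exactly as printed in the problem or answer text.
Target oxide masses per 500.0 g glass:
  Al2O3: 9.414% × 500.0 = 47.07 g
  SrO: 7.721% × 500.0 = 38.60 g
  SiO2: 79.19% × 500.0 = 396.0 g
  Na2O: 0.3022% × 500.0 = 1.511 g
  PbO: 3.378% × 500.0 = 16.89 g
Checking each oxide sum given the weights on record, for the quoted basis mass (summed amounts equal target values modulo rounding of the values):
  Al2O3: 388.7·0.003000 + 65.95·0.6553 + 13.55·0.1982 = 47.07 g (target 47.07 g)
  SrO: 54.97·0.7023 = 38.61 g (target 38.60 g)
  SiO2: 388.7·0.9950 + 13.55·0.6772 = 395.9 g (target 396.0 g)
  Na2O: 13.55·0.1115 = 1.511 g (target 1.511 g)
  PbO: 17.29·0.9768 = 16.89 g (target 16.89 g)
Auditing the glass mass value: batch total minus LOI = 500.0 g (summing oxide targets gives 500.0 g; with the basis standing at 500.0 g — rounding explains the deltas).
Summing the batch: Σ batch = 540.5 g; Σ batch·LOI gives LOI loss = 40.45 g; yield = glass ÷ total batch = 92.51%.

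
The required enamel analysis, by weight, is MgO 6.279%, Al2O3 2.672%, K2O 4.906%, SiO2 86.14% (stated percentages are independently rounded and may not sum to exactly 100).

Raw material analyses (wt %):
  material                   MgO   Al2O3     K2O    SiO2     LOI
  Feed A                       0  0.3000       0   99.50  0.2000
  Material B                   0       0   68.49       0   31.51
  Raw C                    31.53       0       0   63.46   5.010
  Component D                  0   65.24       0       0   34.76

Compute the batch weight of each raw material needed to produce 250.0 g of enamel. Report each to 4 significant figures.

The intermediate values are shown, with 4-significant-figure rounding, between the steps; every computation holds full precision through the solve; each reported figure includes exactly one rounding — derived quantities, including net glass mass, totals, four oxide percentages, the yield, ignition loss, are re-derived from the weighed amounts on 250.0 g of glass at full precision as written in question or answer.
Target masses of each oxide per 250.0 g enamel:
  MgO: 6.279% × 250.0 = 15.70 g
  Al2O3: 2.672% × 250.0 = 6.680 g
  K2O: 4.906% × 250.0 = 12.26 g
  SiO2: 86.14% × 250.0 = 215.4 g
Sums-versus-targets review working from each reported weight, for the quoted basis mass (sums match the target masses up to rounding of the answer):
  MgO: 49.79·0.3153 = 15.70 g (target 15.70 g)
  Al2O3: 184.7·0.003000 + 9.390·0.6524 = 6.680 g (target 6.680 g)
  K2O: 17.91·0.6849 = 12.27 g (target 12.26 g)
  SiO2: 184.7·0.9950 + 49.79·0.6346 = 215.4 g (target 215.4 g)
Consistency of the glass mass: batch Σ − ignition loss = 250.0 g (targets for the oxides total 250.0 g; against the stated basis, 250.0 g — rounding explains the deltas).
Adding the batch up: Σ batch = 261.8 g; LOI removed, Σ of batch·LOI: 11.77 g; yield, glass over the total, = 95.50%.

Batch per 250.0 g enamel:
  Feed A: 184.7 g
  Material B: 17.91 g
  Raw C: 49.79 g
  Component D: 9.390 g
Total batch = 261.8 g; LOI loss = 11.77 g; yield = 95.50%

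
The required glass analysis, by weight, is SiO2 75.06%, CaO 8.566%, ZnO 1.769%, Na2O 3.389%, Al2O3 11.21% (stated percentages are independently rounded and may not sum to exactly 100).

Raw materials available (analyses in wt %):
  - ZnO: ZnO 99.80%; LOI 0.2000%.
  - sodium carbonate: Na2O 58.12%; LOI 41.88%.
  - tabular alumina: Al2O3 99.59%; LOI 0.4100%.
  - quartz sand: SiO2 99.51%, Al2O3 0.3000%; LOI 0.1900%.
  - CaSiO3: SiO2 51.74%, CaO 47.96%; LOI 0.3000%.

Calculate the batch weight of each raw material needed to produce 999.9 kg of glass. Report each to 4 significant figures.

Every computation carries exact precision in every operation; mid-chain values appear, rounded to 4 significant digits, alongside each step; every reported result sees exactly one rounding. The derived quantities are rebuilt using the weight values on 999.9 kg of glass in full precision (five oxide percentages, totals, net glass mass, ignition loss, the yield), as they appear in the question or the answer.
Per-oxide target masses for 999.9 kg glass:
  SiO2: 75.06% × 999.9 = 750.5 kg
  CaO: 8.566% × 999.9 = 85.65 kg
  ZnO: 1.769% × 999.9 = 17.69 kg
  Na2O: 3.389% × 999.9 = 33.89 kg
  Al2O3: 11.21% × 999.9 = 112.1 kg
Sums-versus-targets review from the weights as reported, versus the basis set out (oxide sums agree with the targets up to rounding of the answer):
  SiO2: 661.4·0.9951 + 178.6·0.5174 = 750.6 kg (target 750.5 kg)
  CaO: 178.6·0.4796 = 85.66 kg (target 85.65 kg)
  ZnO: 17.72·0.9980 = 17.68 kg (target 17.69 kg)
  Na2O: 58.30·0.5812 = 33.88 kg (target 33.89 kg)
  Al2O3: 110.6·0.9959 + 661.4·0.003000 = 112.1 kg (target 112.1 kg)
Consistency of the glass mass: batch total minus LOI = 999.9 kg (per-oxide target masses sum to 999.8 kg; the stated basis being 999.9 kg — any gap is answer rounding).
Whole-batch sum: Σ batch = 1027 kg; Σ batch·LOI gives LOI loss = 26.70 kg; yield, glass over the total, = 97.40%.

Batch per 999.9 kg glass:
  ZnO: 17.72 kg
  sodium carbonate: 58.30 kg
  tabular alumina: 110.6 kg
  quartz sand: 661.4 kg
  CaSiO3: 178.6 kg
Total batch = 1027 kg; LOI loss = 26.70 kg; yield = 97.40%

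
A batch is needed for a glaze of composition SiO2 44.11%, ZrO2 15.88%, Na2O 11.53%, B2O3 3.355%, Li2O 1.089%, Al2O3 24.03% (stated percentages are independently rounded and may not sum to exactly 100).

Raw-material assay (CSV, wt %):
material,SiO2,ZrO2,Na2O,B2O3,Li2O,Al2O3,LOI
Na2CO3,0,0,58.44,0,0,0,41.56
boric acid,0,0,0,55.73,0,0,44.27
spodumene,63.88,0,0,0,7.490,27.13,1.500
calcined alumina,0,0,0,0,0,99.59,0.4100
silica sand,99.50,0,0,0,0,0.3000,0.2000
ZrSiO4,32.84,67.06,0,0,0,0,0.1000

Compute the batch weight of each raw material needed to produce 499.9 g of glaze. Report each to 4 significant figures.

Batch per 499.9 g glaze:
  Na2CO3: 98.63 g
  boric acid: 30.09 g
  spodumene: 72.68 g
  calcined alumina: 100.4 g
  silica sand: 135.9 g
  ZrSiO4: 118.4 g
Total batch = 556.1 g; LOI loss = 56.20 g; yield = 89.89%

Full float precision is maintained through every step. Working values are shown rounded off to 4 significant figures at each printed step. Each reported value takes exactly one rounding. Derived quantities, which include glass mass, the six compositions, the yield, totals, LOI, are recomputed at full float precision, exactly as printed in question or answer, from the batch weights per 499.9 g of glass.
Oxide mass targets, per 499.9 g glaze:
  SiO2: 44.11% × 499.9 = 220.5 g
  ZrO2: 15.88% × 499.9 = 79.38 g
  Na2O: 11.53% × 499.9 = 57.64 g
  B2O3: 3.355% × 499.9 = 16.77 g
  Li2O: 1.089% × 499.9 = 5.444 g
  Al2O3: 24.03% × 499.9 = 120.1 g
Balance tally, oxide-wise, given the weights on record, on the stated basis (oxide sums agree with the targets exact up to rounding of places):
  SiO2: 72.68·0.6388 + 135.9·0.9950 + 118.4·0.3284 = 220.5 g (target 220.5 g)
  ZrO2: 118.4·0.6706 = 79.40 g (target 79.38 g)
  Na2O: 98.63·0.5844 = 57.64 g (target 57.64 g)
  B2O3: 30.09·0.5573 = 16.77 g (target 16.77 g)
  Li2O: 72.68·0.07490 = 5.444 g (target 5.444 g)
  Al2O3: 72.68·0.2713 + 100.4·0.9959 + 135.9·0.003000 = 120.1 g (target 120.1 g)
Glass-mass bookkeeping: batch total minus LOI = 499.9 g (the targets, summed, come to 499.9 g; the stated basis being 499.9 g — a pure rounding effect).
Batch grand total — Σ batch = 556.1 g; LOI loss = Σ batch·LOI = 56.20 g; the yield ratio, glass ÷ batch: 89.89%.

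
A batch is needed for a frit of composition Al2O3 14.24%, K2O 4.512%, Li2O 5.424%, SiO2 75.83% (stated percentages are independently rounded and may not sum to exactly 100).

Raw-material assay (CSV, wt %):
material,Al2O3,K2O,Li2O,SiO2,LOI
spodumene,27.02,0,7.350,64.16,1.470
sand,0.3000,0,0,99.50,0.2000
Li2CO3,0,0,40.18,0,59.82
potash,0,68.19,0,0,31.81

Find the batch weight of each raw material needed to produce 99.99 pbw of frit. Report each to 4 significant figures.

Batch per 99.99 pbw frit:
  spodumene: 52.22 pbw
  sand: 42.53 pbw
  Li2CO3: 3.945 pbw
  potash: 6.616 pbw
Total batch = 105.3 pbw; LOI loss = 5.317 pbw; yield = 94.95%

Intermediates appear rounded to 4 significant digits within the worked lines — the whole derivation maintains full precision through the solve; every reported number takes exactly one rounding — all derived quantities are computed in exact precision (net glass mass, the yield, the four compositions, the totals, ignition loss) using the weight values per 99.99 pbw of glass, as given in either problem or answer.
Target masses of each oxide per 99.99 pbw frit:
  Al2O3: 14.24% × 99.99 = 14.24 pbw
  K2O: 4.512% × 99.99 = 4.512 pbw
  Li2O: 5.424% × 99.99 = 5.423 pbw
  SiO2: 75.83% × 99.99 = 75.82 pbw
Checking each oxide sum applying the batch weights above, on the stated basis (sum by sum, the targets are met modulo rounding of the values):
  Al2O3: 52.22·0.2702 + 42.53·0.003000 = 14.24 pbw (target 14.24 pbw)
  K2O: 6.616·0.6819 = 4.511 pbw (target 4.512 pbw)
  Li2O: 52.22·0.07350 + 3.945·0.4018 = 5.423 pbw (target 5.423 pbw)
  SiO2: 52.22·0.6416 + 42.53·0.9950 = 75.82 pbw (target 75.82 pbw)
Glass mass check: Σ batch − LOI loss = 99.99 pbw (oxide target masses add up to 100.0 pbw; the stated basis being 99.99 pbw — any gap is answer rounding).
Batch total: Σ batch = 105.3 pbw; Σ batch·LOI gives LOI loss = 5.317 pbw; the yield ratio, glass ÷ batch: 94.95%.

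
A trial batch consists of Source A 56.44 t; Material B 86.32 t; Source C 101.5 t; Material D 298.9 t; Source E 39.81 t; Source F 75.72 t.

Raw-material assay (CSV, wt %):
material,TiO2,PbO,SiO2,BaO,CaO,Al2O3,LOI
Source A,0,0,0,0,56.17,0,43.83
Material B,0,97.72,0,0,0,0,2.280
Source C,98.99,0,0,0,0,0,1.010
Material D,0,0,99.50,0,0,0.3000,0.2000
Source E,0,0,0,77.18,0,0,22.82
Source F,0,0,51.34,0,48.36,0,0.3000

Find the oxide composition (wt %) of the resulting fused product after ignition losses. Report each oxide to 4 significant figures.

Values along the way are displayed with 4-significant-digit rounding when written out. The working math holds full precision from first step to last — exactly one rounding goes into each reported result. All derived quantities are computed at full float precision (LOI, net glass mass, yield, the six compositions, the totals) starting from the weights at 621.0 t of glass, as written in problem or answer.
Oxide-by-oxide delivered mass:
  TiO2: 101.5·0.9899 = 100.5 t
  PbO: 86.32·0.9772 = 84.35 t
  SiO2: 298.9·0.9950 + 75.72·0.5134 = 336.3 t
  BaO: 39.81·0.7718 = 30.73 t
  CaO: 56.44·0.5617 + 75.72·0.4836 = 68.32 t
  Al2O3: 298.9·0.003000 = 0.8967 t
LOI: 56.44·0.4383 + 86.32·0.02280 + 101.5·0.01010 + 298.9·0.002000 + 39.81·0.2282 + 75.72·0.003000 = 37.64 t
Glass mass = batch − LOI = 658.7 − 37.64 = 621.0 t (= Σ oxide masses)
each wt % is 100 × oxide ÷ glass

Glass mass = 621.0 t (batch 658.7 − LOI 37.64).
Composition: TiO2 16.18%, PbO 13.58%, SiO2 54.15%, BaO 4.947%, CaO 11.00%, Al2O3 0.1444%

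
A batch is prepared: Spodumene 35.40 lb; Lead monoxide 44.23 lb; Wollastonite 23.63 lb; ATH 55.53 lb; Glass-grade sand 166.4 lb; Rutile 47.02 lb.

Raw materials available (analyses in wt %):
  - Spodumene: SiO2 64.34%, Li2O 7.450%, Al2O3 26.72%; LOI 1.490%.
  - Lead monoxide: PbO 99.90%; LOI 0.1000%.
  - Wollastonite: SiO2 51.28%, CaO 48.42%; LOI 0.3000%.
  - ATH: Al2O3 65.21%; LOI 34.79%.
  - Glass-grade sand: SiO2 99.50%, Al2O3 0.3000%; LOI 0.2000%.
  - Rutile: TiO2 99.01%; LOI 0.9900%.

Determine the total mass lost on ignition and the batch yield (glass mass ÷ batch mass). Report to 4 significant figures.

LOI loss = 20.76 lb; glass = 351.5 lb; yield = 94.42%

The intermediate values are displayed, with 4-significant-digit rounding, when written out. The whole derivation runs at full precision in every operation; every reported result includes exactly one rounding. All derived quantities, which include six oxide percentages, ignition loss, net glass mass, yield, the totals, are recomputed in full float precision, exactly as printed in problem or answer, from the weighed amounts for 351.5 lb of glass.
Each material's LOI contribution:
  Spodumene: 35.40 × 0.01490 = 0.5275 lb
  Lead monoxide: 44.23 × 0.001000 = 0.04423 lb
  Wollastonite: 23.63 × 0.003000 = 0.07089 lb
  ATH: 55.53 × 0.3479 = 19.32 lb
  Glass-grade sand: 166.4 × 0.002000 = 0.3328 lb
  Rutile: 47.02 × 0.009900 = 0.4655 lb
Total LOI = 20.76 lb
Glass = batch − LOI = 372.2 − 20.76 = 351.5 lb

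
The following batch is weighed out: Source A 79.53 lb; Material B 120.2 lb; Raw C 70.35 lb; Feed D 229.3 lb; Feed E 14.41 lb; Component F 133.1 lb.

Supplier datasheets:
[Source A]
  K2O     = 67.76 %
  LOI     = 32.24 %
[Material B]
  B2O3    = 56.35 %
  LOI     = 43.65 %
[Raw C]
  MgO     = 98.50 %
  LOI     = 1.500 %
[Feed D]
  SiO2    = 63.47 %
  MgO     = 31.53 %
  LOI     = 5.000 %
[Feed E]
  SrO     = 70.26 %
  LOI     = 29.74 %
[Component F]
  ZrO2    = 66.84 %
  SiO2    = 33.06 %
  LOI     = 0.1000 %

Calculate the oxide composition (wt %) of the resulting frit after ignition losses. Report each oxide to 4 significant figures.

Glass mass = 551.8 lb (batch 646.9 − LOI 95.05).
Composition: K2O 9.765%, SrO 1.835%, ZrO2 16.12%, SiO2 34.35%, B2O3 12.27%, MgO 25.66%

In-progress results are displayed rounded to 4 significant figures as written. All arithmetic keeps full float precision from start to finish. Every reported result takes exactly one rounding — all derived quantities, including the six compositions, glass mass, totals, yield, ignition loss, are carried from the batch weights at 551.8 lb of glass in exact precision exactly as shown in the problem or the answer.
Oxide-by-oxide delivered mass:
  K2O: 79.53·0.6776 = 53.89 lb
  SrO: 14.41·0.7026 = 10.12 lb
  ZrO2: 133.1·0.6684 = 88.96 lb
  SiO2: 229.3·0.6347 + 133.1·0.3306 = 189.5 lb
  B2O3: 120.2·0.5635 = 67.73 lb
  MgO: 70.35·0.9850 + 229.3·0.3153 = 141.6 lb
LOI: 79.53·0.3224 + 120.2·0.4365 + 70.35·0.01500 + 229.3·0.05000 + 14.41·0.2974 + 133.1·0.001000 = 95.05 lb
Net of LOI, the glass mass = 646.9 − 95.05 = 551.8 lb (= Σ oxide masses)
wt % = 100 × oxide mass / glass mass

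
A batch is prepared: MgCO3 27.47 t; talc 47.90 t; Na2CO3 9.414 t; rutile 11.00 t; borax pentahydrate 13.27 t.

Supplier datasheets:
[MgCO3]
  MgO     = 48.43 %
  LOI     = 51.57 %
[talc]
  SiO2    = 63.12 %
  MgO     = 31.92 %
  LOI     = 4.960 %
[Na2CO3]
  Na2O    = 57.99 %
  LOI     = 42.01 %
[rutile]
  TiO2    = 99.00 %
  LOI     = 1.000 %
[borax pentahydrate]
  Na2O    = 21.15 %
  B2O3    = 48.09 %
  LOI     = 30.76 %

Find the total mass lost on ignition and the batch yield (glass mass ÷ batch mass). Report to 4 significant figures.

The working math maintains full float precision in every operation; the intermediate values are displayed rounded to four significant figures on the page; each reported figure sees exactly one rounding. The derived quantities are carried from the weighed amounts at 84.37 t of glass in full float precision (the five compositions, the yield, the totals, glass mass, LOI) as they appear in the problem or the answer.
Loss on ignition, line by line:
  MgCO3: 27.47 × 0.5157 = 14.17 t
  talc: 47.90 × 0.04960 = 2.376 t
  Na2CO3: 9.414 × 0.4201 = 3.955 t
  rutile: 11.00 × 0.01000 = 0.1100 t
  borax pentahydrate: 13.27 × 0.3076 = 4.082 t
Total LOI = 24.69 t
Glass = batch − LOI = 109.1 − 24.69 = 84.37 t

LOI loss = 24.69 t; glass = 84.37 t; yield = 77.36%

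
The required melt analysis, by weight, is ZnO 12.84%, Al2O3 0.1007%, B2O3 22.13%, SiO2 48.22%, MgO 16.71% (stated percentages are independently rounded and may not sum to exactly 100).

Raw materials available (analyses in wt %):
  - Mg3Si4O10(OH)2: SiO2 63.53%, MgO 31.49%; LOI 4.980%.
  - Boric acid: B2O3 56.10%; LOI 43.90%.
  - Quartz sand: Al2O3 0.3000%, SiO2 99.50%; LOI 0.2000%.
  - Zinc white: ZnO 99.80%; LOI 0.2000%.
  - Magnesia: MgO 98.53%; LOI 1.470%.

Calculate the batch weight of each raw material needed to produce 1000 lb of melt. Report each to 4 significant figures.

Batch per 1000 lb melt:
  Mg3Si4O10(OH)2: 233.3 lb
  Boric acid: 394.5 lb
  Quartz sand: 335.7 lb
  Zinc white: 128.7 lb
  Magnesia: 95.03 lb
Total batch = 1187 lb; LOI loss = 187.1 lb; yield = 84.24%

Mid-chain values are shown rounded to 4 significant figures — the whole derivation maintains full float precision throughout — each reported value undergoes a single rounding. Derived quantities (the five compositions, totals, glass mass, ignition loss, the yield) are rebuilt from the weighed amounts per 1000 lb of glass in exact precision as quoted within the problem or answer text.
Target oxide masses per 1000 lb melt:
  ZnO: 12.84% × 1000 = 128.4 lb
  Al2O3: 0.1007% × 1000 = 1.007 lb
  B2O3: 22.13% × 1000 = 221.3 lb
  SiO2: 48.22% × 1000 = 482.2 lb
  MgO: 16.71% × 1000 = 167.1 lb
Per-oxide balance check applying the batch weights above, under the basis named above (delivered sums recover each target inside rounding margins):
  ZnO: 128.7·0.9980 = 128.4 lb (target 128.4 lb)
  Al2O3: 335.7·0.003000 = 1.007 lb (target 1.007 lb)
  B2O3: 394.5·0.5610 = 221.3 lb (target 221.3 lb)
  SiO2: 233.3·0.6353 + 335.7·0.9950 = 482.2 lb (target 482.2 lb)
  MgO: 233.3·0.3149 + 95.03·0.9853 = 167.1 lb (target 167.1 lb)
Glass-mass sanity pass: total charge less LOI = 1000 lb (per-oxide target masses sum to 1000 lb; the stated basis being 1000 lb — deltas are rounding alone).
Adding the batch up: Σ batch = 1187 lb; LOI loss = Σ batch·LOI = 187.1 lb; as yield: glass ÷ batch → 84.24%.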